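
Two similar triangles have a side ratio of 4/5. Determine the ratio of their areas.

The ratio of areas of similar triangles equals the square of the side ratio.
Side ratio = 4:5
Area ratio = (4/5)^2 = 16/25 = 16:25

16:25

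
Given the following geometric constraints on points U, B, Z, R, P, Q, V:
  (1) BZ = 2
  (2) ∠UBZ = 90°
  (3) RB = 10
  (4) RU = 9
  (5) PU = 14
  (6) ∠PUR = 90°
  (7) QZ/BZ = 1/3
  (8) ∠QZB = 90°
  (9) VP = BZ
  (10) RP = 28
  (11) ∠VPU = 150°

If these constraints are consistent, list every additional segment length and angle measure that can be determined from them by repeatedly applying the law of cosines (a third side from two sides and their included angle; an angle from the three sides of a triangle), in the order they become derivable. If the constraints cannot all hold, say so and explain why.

These constraints are not satisfiable: by the triangle inequality in triangle URP, (4) RU = 9 and (5) PU = 14 force RP ≤ 9 + 14 = 23, but (10) says RP = 28. No planar figure meets all of them, so nothing further can be derived.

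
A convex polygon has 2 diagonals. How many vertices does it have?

Using d = n(n - 3)/2, we solve 2 = n(n - 3)/2.
So n(n - 3) = 4.
Testing n = 4: 4 * 1 = 4 = 4. Correct.
The polygon has 4 sides.

4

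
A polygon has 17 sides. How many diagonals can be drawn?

The number of diagonals in an n-gon is n(n - 3)/2.
For n = 17: 17(17 - 3)/2 = 17 × 14 / 2 = 119.

119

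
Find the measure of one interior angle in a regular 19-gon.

Each interior angle of a regular n-gon is (n - 2) * 180 / n.
For n = 19: (19 - 2) * 180 / 19 = 3060/19 = 3060/19 degrees.

3060/19 degrees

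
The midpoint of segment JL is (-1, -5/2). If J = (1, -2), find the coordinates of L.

Using the midpoint formula: M = ((x1 + x2)/2, (y1 + y2)/2)
We know M = (-1, -5/2) and J = (1, -2)
For x: -1 = (1 + x2)/2, so x2 = 2*-1 - 1 = -3
For y: -5/2 = (-2 + y2)/2, so y2 = 2*-5/2 - -2 = -3
L = (-3, -3)

(-3, -3)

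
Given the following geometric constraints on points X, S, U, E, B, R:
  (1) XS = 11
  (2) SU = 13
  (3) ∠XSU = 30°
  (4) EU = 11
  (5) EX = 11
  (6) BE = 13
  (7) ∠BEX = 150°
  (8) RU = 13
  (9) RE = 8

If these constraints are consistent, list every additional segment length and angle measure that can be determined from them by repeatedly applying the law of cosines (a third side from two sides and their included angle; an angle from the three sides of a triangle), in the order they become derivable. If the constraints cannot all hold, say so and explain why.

The constraints are consistent. Derivable facts, in order:
After 1 step:
- XB ≈ 23.19
- XU ≈ 6.51
- ∠ERU = 57.42°
- ∠EUR = 37.79°
- ∠REU = 84.78°
After 2 steps:
- ∠BXE = 16.28°
- ∠EBX = 13.72°
- ∠EUX = 72.8°
- ∠EXU = 72.8°
- ∠SUX = 57.72°
- ∠SXU = 92.28°
- ∠UEX = 34.4°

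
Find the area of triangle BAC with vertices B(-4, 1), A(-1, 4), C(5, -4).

Using the Shoelace formula for a triangle:
Area = (1/2)|x0(y1 - y2) + x1(y2 - y0) + x2(y0 - y1)|
Area = (1/2)|-4(4 - -4) + -1(-4 - 1) + 5(1 - 4)|
Area = (1/2)|-32 + 5 + -15|
Area = (1/2)|-42|
Area = (1/2)(42)
Area = 21

21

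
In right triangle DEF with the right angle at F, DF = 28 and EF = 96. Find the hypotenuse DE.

DE = sqrt(28^2 + 96^2) = sqrt(10000) = 100

100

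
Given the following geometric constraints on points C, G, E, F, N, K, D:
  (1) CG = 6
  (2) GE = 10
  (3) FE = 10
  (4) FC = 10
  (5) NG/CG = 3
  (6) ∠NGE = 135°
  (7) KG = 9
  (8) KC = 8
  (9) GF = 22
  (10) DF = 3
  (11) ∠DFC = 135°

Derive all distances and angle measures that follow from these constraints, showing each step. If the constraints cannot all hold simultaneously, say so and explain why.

These constraints are not satisfiable: by the triangle inequality in triangle EGF, (2) GE = 10 and (3) FE = 10 force GF ≤ 10 + 10 = 20, but (9) says GF = 22. No planar figure meets all of them, so nothing further can be derived.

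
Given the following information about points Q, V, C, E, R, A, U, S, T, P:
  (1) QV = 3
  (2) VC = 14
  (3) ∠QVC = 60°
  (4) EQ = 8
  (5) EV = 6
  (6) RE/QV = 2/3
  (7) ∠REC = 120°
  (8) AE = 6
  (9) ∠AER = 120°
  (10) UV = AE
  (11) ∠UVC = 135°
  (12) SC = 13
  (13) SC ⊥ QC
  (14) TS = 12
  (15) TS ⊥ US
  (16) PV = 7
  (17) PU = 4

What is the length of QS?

Step 1: By the law of cosines on triangle CVQ: CQ² = 14² + 3² − 2·14·3·cos(60°) = 163, so CQ = √163.
Step 2: By the law of cosines on triangle QCS: QS² = √163² + 13² − 2·√163·13·cos(90°) = 332, so QS = 2·√83.

Therefore, the length of QS = 2·√83.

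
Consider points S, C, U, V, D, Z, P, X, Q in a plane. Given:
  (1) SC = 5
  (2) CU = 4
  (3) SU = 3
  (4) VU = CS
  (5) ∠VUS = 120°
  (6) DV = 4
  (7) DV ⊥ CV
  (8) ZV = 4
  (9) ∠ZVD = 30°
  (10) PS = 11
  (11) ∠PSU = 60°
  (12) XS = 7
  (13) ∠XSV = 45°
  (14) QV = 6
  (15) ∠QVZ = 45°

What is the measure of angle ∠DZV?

Step 1: By the law of cosines on triangle ZVD: ZD² = 4² + 4² − 2·4·4·cos(30°) = 4.29, so ZD ≈ 2.07.
Step 2: By the inverse law of cosines on triangle DZV: cos(∠DZV) = (2.07² + 4² − 4²) / (2·2.07·4) = 4.29/16.56 = 0.2588, so ∠DZV = 75°.

Therefore, the measure of angle ∠DZV = 75°.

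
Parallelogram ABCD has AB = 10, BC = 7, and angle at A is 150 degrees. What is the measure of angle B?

Opposite sides of a parallelogram are parallel, so consecutive angles form co-interior angles on a transversal.
Co-interior angles sum to 180°, giving angle B = 180 - 150 = 30 degrees.

30 degrees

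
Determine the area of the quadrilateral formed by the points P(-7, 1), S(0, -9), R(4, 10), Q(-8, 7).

The Shoelace formula works by pairing each vertex with the next (cycling back to the first).
For each pair, compute x_i*y_(i+1) - x_(i+1)*y_i:
  (-7*-9 - 0*1) = 63
  (0*10 - 4*-9) = 36
  (4*7 - -8*10) = 108
  (-8*1 - -7*7) = 41
Taking half the absolute value of the total: Area = (1/2)(248) = 124.

124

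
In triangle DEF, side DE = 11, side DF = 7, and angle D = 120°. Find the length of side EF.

Law of cosines: EF^2 = 11^2 + 7^2 - 2(11)(7)cos(120°) = 247, so EF = sqrt(247).

sqrt(247)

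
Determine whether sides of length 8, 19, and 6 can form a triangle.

No.
The triangle inequality is violated: 8 + 6 = 14 ≤ 19.
These lengths cannot form a triangle.

No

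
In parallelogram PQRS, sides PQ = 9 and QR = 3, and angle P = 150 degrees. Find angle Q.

In a parallelogram, consecutive angles are supplementary (sum to 180°).
angle Q = 180 - angle P
angle Q = 180 - 150
angle Q = 30 degrees

30 degrees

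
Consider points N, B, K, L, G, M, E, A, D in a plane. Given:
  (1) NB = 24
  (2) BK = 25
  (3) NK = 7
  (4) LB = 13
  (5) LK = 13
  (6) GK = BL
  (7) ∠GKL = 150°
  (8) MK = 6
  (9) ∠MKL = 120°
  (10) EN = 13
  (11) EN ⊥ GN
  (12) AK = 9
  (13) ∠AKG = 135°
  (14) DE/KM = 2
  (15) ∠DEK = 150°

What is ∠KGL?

From the given relations: GK = BL = 13.
Step 1: By the law of cosines on triangle GKL: GL² = 13² + 13² − 2·13·13·cos(150°) = 630.72, so GL ≈ 25.11.
Step 2: By the inverse law of cosines on triangle KGL: cos(∠KGL) = (13² + 25.11² − 13²) / (2·13·25.11) = 630.72/652.97 = 0.9659, so ∠KGL = 15°.

Therefore, the measure of angle ∠KGL = 15°.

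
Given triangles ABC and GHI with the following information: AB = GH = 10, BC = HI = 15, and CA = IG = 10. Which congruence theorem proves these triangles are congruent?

Consider the given information: AB = GH = 10, BC = HI = 15, and CA = IG = 10
This is not ASA or AAS: ASA requires two angles and the side between them. AAS requires two angles and a non-included side.
The correct criterion is SSS. All three pairs of corresponding sides are equal (Side-Side-Side).

SSS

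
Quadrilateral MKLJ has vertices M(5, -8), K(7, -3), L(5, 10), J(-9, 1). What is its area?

Shoelace: sum of cross terms = 288, Area = (1/2)|288| = 144

144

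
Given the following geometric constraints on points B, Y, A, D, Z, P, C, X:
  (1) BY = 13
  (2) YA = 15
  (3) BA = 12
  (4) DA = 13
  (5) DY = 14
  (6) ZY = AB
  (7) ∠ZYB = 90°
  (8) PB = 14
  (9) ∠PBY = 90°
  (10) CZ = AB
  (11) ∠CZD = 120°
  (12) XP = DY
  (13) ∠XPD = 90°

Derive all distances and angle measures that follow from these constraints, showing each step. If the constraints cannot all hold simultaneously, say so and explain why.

The constraints are consistent.

From the given relations:
  ZY = AB = 12
  CZ = AB = 12
  XP = DY = 14

Step 1: From BY = 13, YZ = 12, and ∠BYZ = 90°, by the law of cosines:
  BZ² = BY² + YZ² - 2·BY·YZ·cos(90°) = 169 + 144 - 0 = 313
  BZ ≈ 17.69

Step 2: From YB = 13, BP = 14, and ∠YBP = 90°, by the law of cosines:
  YP² = YB² + BP² - 2·YB·BP·cos(90°) = 169 + 196 - 0 = 365
  YP ≈ 19.1

Step 3: From BA = 12, BY = 13, AY = 15, by the inverse law of cosines:
  cos(∠ABY) = (BA² + BY² - AY²) / (2·BA·BY)
  ∠ABY = 73.62°

Step 4: From YA = 15, YB = 13, AB = 12, by the inverse law of cosines:
  cos(∠AYB) = (YA² + YB² - AB²) / (2·YA·YB)
  ∠AYB = 50.13°

Step 5: From YA = 15, YD = 14, AD = 13, by the inverse law of cosines:
  cos(∠AYD) = (YA² + YD² - AD²) / (2·YA·YD)
  ∠AYD = 53.13°

Step 6: From AB = 12, AY = 15, BY = 13, by the inverse law of cosines:
  cos(∠BAY) = (AB² + AY² - BY²) / (2·AB·AY)
  ∠BAY = 56.25°

Step 7: From AD = 13, AY = 15, DY = 14, by the inverse law of cosines:
  cos(∠DAY) = (AD² + AY² - DY²) / (2·AD·AY)
  ∠DAY = 59.49°

Step 8: From DA = 13, DY = 14, AY = 15, by the inverse law of cosines:
  cos(∠ADY) = (DA² + DY² - AY²) / (2·DA·DY)
  ∠ADY = 67.38°

Step 9: From BY = 13, BZ = 17.69, YZ = 12, by the inverse law of cosines:
  cos(∠YBZ) = (BY² + BZ² - YZ²) / (2·BY·BZ)
  ∠YBZ = 42.71°

Step 10: From YB = 13, YP = 19.1, BP = 14, by the inverse law of cosines:
  cos(∠BYP) = (YB² + YP² - BP²) / (2·YB·YP)
  ∠BYP = 47.12°

Step 11: From ZB = 17.69, ZY = 12, BY = 13, by the inverse law of cosines:
  cos(∠BZY) = (ZB² + ZY² - BY²) / (2·ZB·ZY)
  ∠BZY = 47.29°

Step 12: From PB = 14, PY = 19.1, BY = 13, by the inverse law of cosines:
  cos(∠BPY) = (PB² + PY² - BY²) / (2·PB·PY)
  ∠BPY = 42.88°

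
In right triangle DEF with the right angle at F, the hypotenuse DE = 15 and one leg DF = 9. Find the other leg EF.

Rearranging the Pythagorean theorem to solve for the unknown leg:
leg^2 = hypotenuse^2 - known_leg^2 = 225 - 81 = 144
leg = sqrt(144) = 12.

12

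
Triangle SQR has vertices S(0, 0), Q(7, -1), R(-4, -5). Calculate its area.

The Shoelace formula computes the area from vertex coordinates by summing cross products.
For vertices (0,0), (7,-1), (-4,-5):
Signed sum = 0*-1 - 7*0 + 7*-5 - -4*-1 + -4*0 - 0*-5
= 0 + -39 + 0 = -39
Area = (1/2)|-39| = 39/2.

39/2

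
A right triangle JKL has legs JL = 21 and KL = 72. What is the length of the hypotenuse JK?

By the Pythagorean theorem: JK^2 = JL^2 + KL^2
JK^2 = 21^2 + 72^2 = 441 + 5184 = 5625
JK = sqrt(5625) = 75

75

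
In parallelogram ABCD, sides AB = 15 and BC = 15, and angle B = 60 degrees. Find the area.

Area = 15 * 15 * sin(60°) = 225 * sqrt(3)/2 = 225*sqrt(3)/2

225*sqrt(3)/2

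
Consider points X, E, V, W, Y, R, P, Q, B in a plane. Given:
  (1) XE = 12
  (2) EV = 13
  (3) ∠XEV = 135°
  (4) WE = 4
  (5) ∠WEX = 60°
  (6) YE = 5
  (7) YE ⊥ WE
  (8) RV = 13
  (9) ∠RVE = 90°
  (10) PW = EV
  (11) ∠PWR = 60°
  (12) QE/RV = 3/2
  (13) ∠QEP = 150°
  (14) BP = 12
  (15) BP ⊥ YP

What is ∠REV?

Step 1: By the law of cosines on triangle EVR: ER² = 13² + 13² − 2·13·13·cos(90°) = 338, so ER = 13·√2.
Step 2: By the inverse law of cosines on triangle REV: cos(∠REV) = ((13·√2)² + 13² − 13²) / (2·13·√2·13) = 338/478 = 0.7071, so ∠REV = 45°.

Therefore, the measure of angle ∠REV = 45°.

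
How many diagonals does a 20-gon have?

Each of the 20 vertices connects to 17 non-adjacent vertices via diagonals.
Total connections = 20 × 17 = 340, but each diagonal is counted twice.
Number of diagonals = 340 / 2 = 170.

170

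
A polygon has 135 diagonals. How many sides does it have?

Using d = n(n - 3)/2, we solve 135 = n(n - 3)/2.
So n(n - 3) = 270.
Testing n = 18: 18 * 15 = 270 = 270. Correct.
The polygon has 18 sides.

18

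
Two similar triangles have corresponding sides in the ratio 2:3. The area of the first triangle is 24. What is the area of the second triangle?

For similar figures, the area ratio equals the square of the side ratio.
Side ratio (the first triangle to the second triangle) = 2:3, so area ratio = 2^2:3^2 = 4:9.
If the area of the first triangle is 24, then the area of the second triangle = 24 * (9/4) = 54.

54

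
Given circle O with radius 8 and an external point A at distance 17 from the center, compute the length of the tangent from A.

tangent = √(d² - r²) = √(17² - 8²) = √(289 - 64) = √225 = 15

15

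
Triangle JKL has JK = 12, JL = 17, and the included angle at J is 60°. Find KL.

By the law of cosines: KL^2 = JK^2 + JL^2 - 2*JK*JL*cos(J)
KL^2 = 12^2 + 17^2 - 2*12*17*cos(60°)
KL^2 = 144 + 289 - 408*(1/2)
KL^2 = 229
KL = sqrt(229)

sqrt(229)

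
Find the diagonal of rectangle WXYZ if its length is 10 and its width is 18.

A rectangle's diagonal splits it into two right triangles, with the diagonal as the hypotenuse.
By the Pythagorean theorem, d^2 = 10^2 + 18^2 = 424.
Therefore d = sqrt(424) = 2*sqrt(106).

2*sqrt(106)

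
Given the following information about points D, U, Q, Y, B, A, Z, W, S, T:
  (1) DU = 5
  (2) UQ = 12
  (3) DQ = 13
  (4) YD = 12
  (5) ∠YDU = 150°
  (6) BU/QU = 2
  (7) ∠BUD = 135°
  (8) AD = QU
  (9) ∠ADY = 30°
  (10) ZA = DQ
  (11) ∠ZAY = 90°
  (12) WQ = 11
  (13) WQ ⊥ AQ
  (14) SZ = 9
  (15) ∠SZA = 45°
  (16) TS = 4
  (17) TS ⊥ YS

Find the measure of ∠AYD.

From the given relations: AD = QU = 12.
Step 1: By the law of cosines on triangle YDA: YA² = 12² + 12² − 2·12·12·cos(30°) = 38.58, so YA ≈ 6.21.
Step 2: By the inverse law of cosines on triangle AYD: cos(∠AYD) = (6.21² + 12² − 12²) / (2·6.21·12) = 38.58/149.08 = 0.2588, so ∠AYD = 75°.

Therefore, the measure of angle ∠AYD = 75°.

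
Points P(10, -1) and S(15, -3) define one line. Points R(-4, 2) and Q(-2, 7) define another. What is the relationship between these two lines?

Slope of line 1: m1 = (-3 - -1)/(15 - 10) = -2/5 = -2/5
Slope of line 2: m2 = (7 - 2)/(-2 - -4) = 5/2 = 5/2
Two lines are perpendicular when the product of their slopes is -1 (negative reciprocals).
m1 * m2 = (-2/5) * (5/2) = -1, confirming perpendicularity.

Perpendicular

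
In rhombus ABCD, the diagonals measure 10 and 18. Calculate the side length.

Half-diagonals are 5 and 9. side = sqrt(5^2 + 9^2) = sqrt(106)

sqrt(106)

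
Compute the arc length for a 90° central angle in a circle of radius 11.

Arc length = 2π(11)(1/4) = 11*pi/2

11*pi/2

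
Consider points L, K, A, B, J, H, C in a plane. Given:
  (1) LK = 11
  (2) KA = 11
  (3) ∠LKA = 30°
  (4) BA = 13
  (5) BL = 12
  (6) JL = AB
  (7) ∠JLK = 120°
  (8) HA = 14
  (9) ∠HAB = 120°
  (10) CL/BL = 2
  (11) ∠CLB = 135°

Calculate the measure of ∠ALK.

Step 1: By the law of cosines on triangle LKA: LA² = 11² + 11² − 2·11·11·cos(30°) = 32.42, so LA ≈ 5.69.
Step 2: By the inverse law of cosines on triangle ALK: cos(∠ALK) = (5.69² + 11² − 11²) / (2·5.69·11) = 32.42/125.27 = 0.2588, so ∠ALK = 75°.

Therefore, the measure of angle ∠ALK = 75°.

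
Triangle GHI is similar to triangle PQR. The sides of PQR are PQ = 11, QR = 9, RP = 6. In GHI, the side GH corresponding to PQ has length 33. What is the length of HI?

Since the triangles are similar, the ratio of corresponding sides is constant.
Scale factor k = GH / PQ = 33 / 11 = 3
HI = k * QR = 3 * 9 = 27

27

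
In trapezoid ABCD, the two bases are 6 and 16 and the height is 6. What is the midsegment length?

The midsegment (median) of a trapezoid connects the midpoints of the non-parallel sides.
Its length is the average of the two bases: (6 + 16) / 2 = 11.

11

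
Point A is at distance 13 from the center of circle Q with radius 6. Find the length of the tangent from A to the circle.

Let T be the point of tangency. Then QT ⊥ AT (radius ⊥ tangent).
In right triangle QTA: QA² = QT² + AT²
13² = 6² + AT²
AT² = 133, AT = sqrt(133)

sqrt(133)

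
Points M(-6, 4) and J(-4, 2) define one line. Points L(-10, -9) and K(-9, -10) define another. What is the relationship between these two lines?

Slope of line 1: m1 = (2 - 4)/(-4 - -6) = -2/2 = -1
Slope of line 2: m2 = (-10 - -9)/(-9 - -10) = -1/1 = -1
m1 = m2, so the lines are parallel.

Parallel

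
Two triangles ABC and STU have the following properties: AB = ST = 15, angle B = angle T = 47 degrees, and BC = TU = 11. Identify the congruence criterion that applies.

Consider the given information: AB = ST = 15, angle B = angle T = 47 degrees, and BC = TU = 11
This is not ASA or HL: ASA requires two angles and the side between them. HL only applies to right triangles with matching hypotenuse and leg.
The correct criterion is SAS. Two pairs of corresponding sides and the included angle are equal (Side-Angle-Side).

SAS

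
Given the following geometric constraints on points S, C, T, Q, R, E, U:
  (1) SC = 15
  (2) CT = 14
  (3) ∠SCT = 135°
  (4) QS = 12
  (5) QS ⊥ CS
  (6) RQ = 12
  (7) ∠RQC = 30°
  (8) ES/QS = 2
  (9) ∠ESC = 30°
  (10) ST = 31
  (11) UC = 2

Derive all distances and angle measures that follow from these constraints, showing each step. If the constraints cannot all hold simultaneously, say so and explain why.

These constraints are not satisfiable: (1), (2) and (3) already determine ST: by the law of cosines ST² = 15² + 14² − 2·15·14·cos(135°) = 717.98, so ST ≈ 26.8, which contradicts (10) ST = 31. No planar figure meets all of them, so nothing further can be derived.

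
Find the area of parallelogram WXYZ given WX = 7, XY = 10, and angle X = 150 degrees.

The area of a parallelogram equals the product of two adjacent sides times the sine of the included angle.
This is because the height equals 10 * sin(150°) = 5.
Area = 7 * 5 = 35

35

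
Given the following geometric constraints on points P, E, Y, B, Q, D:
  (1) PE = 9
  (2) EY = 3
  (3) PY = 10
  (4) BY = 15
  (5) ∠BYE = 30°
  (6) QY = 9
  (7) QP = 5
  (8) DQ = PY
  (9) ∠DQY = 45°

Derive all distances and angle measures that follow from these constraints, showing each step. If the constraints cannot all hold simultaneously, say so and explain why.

The constraints are consistent.

From the given relations:
  DQ = PY = 10

Step 1: From EY = 3, YB = 15, and ∠EYB = 30°, by the law of cosines:
  EB² = EY² + YB² - 2·EY·YB·cos(30°) = 9 + 225 - 77.94 = 156.1
  EB ≈ 12.49

Step 2: From YQ = 9, QD = 10, and ∠YQD = 45°, by the law of cosines:
  YD² = YQ² + QD² - 2·YQ·QD·cos(45°) = 81 + 100 - 127.3 = 53.72
  YD ≈ 7.33

Step 3: From PE = 9, PY = 10, EY = 3, by the inverse law of cosines:
  cos(∠EPY) = (PE² + PY² - EY²) / (2·PE·PY)
  ∠EPY = 17.15°

Step 4: From PQ = 5, PY = 10, QY = 9, by the inverse law of cosines:
  cos(∠QPY) = (PQ² + PY² - QY²) / (2·PQ·PY)
  ∠QPY = 63.9°

Step 5: From EP = 9, EY = 3, PY = 10, by the inverse law of cosines:
  cos(∠PEY) = (EP² + EY² - PY²) / (2·EP·EY)
  ∠PEY = 100.67°

Step 6: From YE = 3, YP = 10, EP = 9, by the inverse law of cosines:
  cos(∠EYP) = (YE² + YP² - EP²) / (2·YE·YP)
  ∠EYP = 62.18°

Step 7: From YP = 10, YQ = 9, PQ = 5, by the inverse law of cosines:
  cos(∠PYQ) = (YP² + YQ² - PQ²) / (2·YP·YQ)
  ∠PYQ = 29.93°

Step 8: From QP = 5, QY = 9, PY = 10, by the inverse law of cosines:
  cos(∠PQY) = (QP² + QY² - PY²) / (2·QP·QY)
  ∠PQY = 86.18°

Step 9: From EB = 12.49, EY = 3, BY = 15, by the inverse law of cosines:
  cos(∠BEY) = (EB² + EY² - BY²) / (2·EB·EY)
  ∠BEY = 143.1°

Step 10: From YD = 7.33, YQ = 9, DQ = 10, by the inverse law of cosines:
  cos(∠DYQ) = (YD² + YQ² - DQ²) / (2·YD·YQ)
  ∠DYQ = 74.74°

Step 11: From BE = 12.49, BY = 15, EY = 3, by the inverse law of cosines:
  cos(∠EBY) = (BE² + BY² - EY²) / (2·BE·BY)
  ∠EBY = 6.9°

Step 12: From DQ = 10, DY = 7.33, QY = 9, by the inverse law of cosines:
  cos(∠QDY) = (DQ² + DY² - QY²) / (2·DQ·DY)
  ∠QDY = 60.26°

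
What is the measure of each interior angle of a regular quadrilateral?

Each interior angle of a regular n-gon is (n - 2) * 180 / n.
For n = 4: (4 - 2) * 180 / 4 = 360/4 = 90 degrees.

90 degrees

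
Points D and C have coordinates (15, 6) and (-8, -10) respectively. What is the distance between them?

d = sqrt((-8 - 15)^2 + (-10 - 6)^2)
d = sqrt(-23^2 + -16^2)
d = sqrt(529 + 256)
d = sqrt(785)

sqrt(785)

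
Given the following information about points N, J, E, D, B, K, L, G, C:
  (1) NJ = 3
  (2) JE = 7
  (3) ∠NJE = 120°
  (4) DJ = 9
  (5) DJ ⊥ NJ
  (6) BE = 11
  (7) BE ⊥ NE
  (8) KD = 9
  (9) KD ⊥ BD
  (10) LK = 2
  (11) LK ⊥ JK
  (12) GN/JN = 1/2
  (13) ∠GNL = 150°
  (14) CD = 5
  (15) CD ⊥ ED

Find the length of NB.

Step 1: By the law of cosines on triangle EJN: EN² = 7² + 3² − 2·7·3·cos(120°) = 79, so EN = √79.
Step 2: By the law of cosines on triangle NEB: NB² = √79² + 11² − 2·√79·11·cos(90°) = 200, so NB = 10·√2.

Therefore, the length of NB = 10·√2.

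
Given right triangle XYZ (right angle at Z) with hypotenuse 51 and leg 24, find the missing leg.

YZ = sqrt(51^2 - 24^2) = sqrt(2025) = 45

45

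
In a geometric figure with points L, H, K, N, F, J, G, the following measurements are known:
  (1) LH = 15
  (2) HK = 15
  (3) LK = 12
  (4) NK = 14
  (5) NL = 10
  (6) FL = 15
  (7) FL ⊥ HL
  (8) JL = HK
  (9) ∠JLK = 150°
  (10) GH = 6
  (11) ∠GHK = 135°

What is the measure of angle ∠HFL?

Step 1: By the law of cosines on triangle FLH: FH² = 15² + 15² − 2·15·15·cos(90°) = 450, so FH = 15·√2.
Step 2: By the inverse law of cosines on triangle HFL: cos(∠HFL) = ((15·√2)² + 15² − 15²) / (2·15·√2·15) = 450/636.4 = 0.7071, so ∠HFL = 45°.

Therefore, the measure of angle ∠HFL = 45°.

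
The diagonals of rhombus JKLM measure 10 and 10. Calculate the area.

Area of a rhombus = (d1 * d2) / 2
Area = (10 * 10) / 2
Area = 100 / 2
Area = 50

50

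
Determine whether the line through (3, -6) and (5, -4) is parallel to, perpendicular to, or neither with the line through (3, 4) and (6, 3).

Slope of line 1: m1 = (-4 - -6)/(5 - 3) = 2/2 = 1
Slope of line 2: m2 = (3 - 4)/(6 - 3) = -1/3 = -1/3
For parallel lines we need equal slopes: 1 != -1/3.
For perpendicular lines we need m1*m2 = -1: (1)(-1/3) = -1/3 != -1.
Since neither condition holds, the lines are neither parallel nor perpendicular.

Neither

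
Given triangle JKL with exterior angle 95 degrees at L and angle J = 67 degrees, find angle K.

By the exterior angle theorem: exterior angle = sum of remote interior angles.
95 = 67 + angle K
angle K = 95 - 67 = 28 degrees

28 degrees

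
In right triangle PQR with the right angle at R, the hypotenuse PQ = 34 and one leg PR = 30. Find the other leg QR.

By the Pythagorean theorem: QR^2 = PQ^2 - PR^2
QR^2 = 34^2 - 30^2 = 1156 - 900 = 256
QR = sqrt(256) = 16

16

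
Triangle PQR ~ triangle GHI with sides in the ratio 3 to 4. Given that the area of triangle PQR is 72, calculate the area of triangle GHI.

The ratio of areas of similar triangles = (side ratio)^2.
Side ratio = 3:4, so area ratio = 9:16.
Area of GHI / Area of PQR = 16/9
Area of GHI = 72 * 16/9 = 128

128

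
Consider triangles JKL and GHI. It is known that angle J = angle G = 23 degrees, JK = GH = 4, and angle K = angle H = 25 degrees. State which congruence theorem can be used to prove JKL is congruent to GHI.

The given information matches ASA: Two pairs of corresponding angles and the included side are equal (Angle-Side-Angle).

ASA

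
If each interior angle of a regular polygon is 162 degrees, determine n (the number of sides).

Exterior angle = 180 - 162 = 18. n = 360 / 18 = 20.

20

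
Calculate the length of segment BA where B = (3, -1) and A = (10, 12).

d = sqrt((7)^2 + (13)^2) = sqrt(218)

sqrt(218)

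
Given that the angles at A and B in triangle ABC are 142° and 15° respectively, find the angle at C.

Let angle C = x. Then 142 + 15 + x = 180.
x = 180 - 157 = 23 degrees.

23 degrees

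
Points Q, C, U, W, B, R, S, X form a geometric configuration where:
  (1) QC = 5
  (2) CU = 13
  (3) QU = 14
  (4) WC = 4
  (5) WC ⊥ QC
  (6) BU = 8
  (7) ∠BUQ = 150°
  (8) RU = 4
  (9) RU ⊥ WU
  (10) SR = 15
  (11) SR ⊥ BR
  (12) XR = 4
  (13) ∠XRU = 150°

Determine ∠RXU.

Step 1: By the law of cosines on triangle XRU: XU² = 4² + 4² − 2·4·4·cos(150°) = 59.71, so XU ≈ 7.73.
Step 2: By the inverse law of cosines on triangle RXU: cos(∠RXU) = (4² + 7.73² − 4²) / (2·4·7.73) = 59.71/61.82 = 0.9659, so ∠RXU = 15°.

Therefore, the measure of angle ∠RXU = 15°.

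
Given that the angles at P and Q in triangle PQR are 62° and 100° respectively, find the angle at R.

The interior angles sum to 180°: angle R = 180 - 62 - 100 = 18°.
The triangle is obtuse (angles 62°, 100°, 18°).

18 degrees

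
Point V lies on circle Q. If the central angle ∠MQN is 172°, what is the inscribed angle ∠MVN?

An inscribed angle intercepts an arc from a point on the circle, while the central angle intercepts the same arc from the center.
The inscribed angle is always half the central angle: 172° / 2 = 86°.

86°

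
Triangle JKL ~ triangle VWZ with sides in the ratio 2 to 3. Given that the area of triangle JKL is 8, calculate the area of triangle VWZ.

For similar figures, the area ratio equals the square of the side ratio.
Side ratio (JKL to VWZ) = 2:3, so area ratio = 2^2:3^2 = 4:9.
If the area of JKL is 8, then the area of VWZ = 8 * (9/4) = 18.

18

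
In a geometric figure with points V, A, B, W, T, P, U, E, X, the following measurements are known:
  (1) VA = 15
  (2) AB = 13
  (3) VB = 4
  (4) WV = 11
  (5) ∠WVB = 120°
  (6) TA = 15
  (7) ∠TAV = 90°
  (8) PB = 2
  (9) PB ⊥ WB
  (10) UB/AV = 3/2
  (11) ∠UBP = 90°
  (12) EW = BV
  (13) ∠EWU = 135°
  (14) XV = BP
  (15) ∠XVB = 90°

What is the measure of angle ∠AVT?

Step 1: By the law of cosines on triangle VAT: VT² = 15² + 15² − 2·15·15·cos(90°) = 450, so VT = 15·√2.
Step 2: By the inverse law of cosines on triangle AVT: cos(∠AVT) = (15² + (15·√2)² − 15²) / (2·15·15·√2) = 450/636.4 = 0.7071, so ∠AVT = 45°.

Therefore, the measure of angle ∠AVT = 45°.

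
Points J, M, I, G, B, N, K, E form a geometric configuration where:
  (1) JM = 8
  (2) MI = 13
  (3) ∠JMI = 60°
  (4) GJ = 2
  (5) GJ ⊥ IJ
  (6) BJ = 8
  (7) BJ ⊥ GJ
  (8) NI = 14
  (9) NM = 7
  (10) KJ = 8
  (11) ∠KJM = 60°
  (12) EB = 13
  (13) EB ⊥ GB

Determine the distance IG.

Step 1: By the law of cosines on triangle JMI: JI² = 8² + 13² − 2·8·13·cos(60°) = 129, so JI = √129.
Step 2: By the law of cosines on triangle IJG: IG² = √129² + 2² − 2·√129·2·cos(90°) = 133, so IG = √133.

Therefore, the length of IG = √133.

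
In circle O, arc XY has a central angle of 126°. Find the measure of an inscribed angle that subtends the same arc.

An inscribed angle intercepts an arc from a point on the circle, while the central angle intercepts the same arc from the center.
The inscribed angle is always half the central angle: 126° / 2 = 63°.

63°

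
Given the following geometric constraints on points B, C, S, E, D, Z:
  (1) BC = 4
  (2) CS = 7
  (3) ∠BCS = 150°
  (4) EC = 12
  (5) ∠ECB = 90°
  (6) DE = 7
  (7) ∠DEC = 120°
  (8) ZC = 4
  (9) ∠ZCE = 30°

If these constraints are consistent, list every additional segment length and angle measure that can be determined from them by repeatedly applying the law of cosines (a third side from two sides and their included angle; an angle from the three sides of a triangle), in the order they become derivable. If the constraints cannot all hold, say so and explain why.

The constraints are consistent. Derivable facts, in order:
After 1 step:
- BE = 4·√10
- BS ≈ 10.65
- CD ≈ 16.64
- EZ ≈ 8.77
After 2 steps:
- ∠BEC = 18.43°
- ∠BSC = 10.82°
- ∠CBE = 71.57°
- ∠CBS = 19.18°
- ∠CDE = 38.64°
- ∠CEZ = 13.19°
- ∠CZE = 136.81°
- ∠DCE = 21.36°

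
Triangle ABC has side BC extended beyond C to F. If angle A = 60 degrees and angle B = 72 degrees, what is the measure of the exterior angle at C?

By the exterior angle theorem, an exterior angle of a triangle equals the sum of the two remote interior angles.
Exterior angle = angle A + angle B
Exterior angle = 60 + 72 = 132 degrees

132 degrees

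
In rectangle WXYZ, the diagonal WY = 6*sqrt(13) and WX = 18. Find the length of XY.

b = sqrt(d^2 - a^2) = sqrt(468 - 324) = sqrt(144) = 12

12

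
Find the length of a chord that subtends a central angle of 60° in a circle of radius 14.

Chord length = 2r sin(θ/2)
= 2 × 14 × sin(60°/2)
= 2 × 14 × sin(30°)
= 14

14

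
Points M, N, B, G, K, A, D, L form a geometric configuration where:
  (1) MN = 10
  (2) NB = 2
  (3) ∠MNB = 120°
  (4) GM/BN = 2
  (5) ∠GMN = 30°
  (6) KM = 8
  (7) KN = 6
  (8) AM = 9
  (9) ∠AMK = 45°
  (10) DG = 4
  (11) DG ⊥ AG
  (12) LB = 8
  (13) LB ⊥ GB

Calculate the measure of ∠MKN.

Step 1: By the inverse law of cosines on triangle MKN: cos(∠MKN) = (8² + 6² − 10²) / (2·8·6) = 0/96 = 0, so ∠MKN = 90°.

Therefore, the measure of angle ∠MKN = 90°.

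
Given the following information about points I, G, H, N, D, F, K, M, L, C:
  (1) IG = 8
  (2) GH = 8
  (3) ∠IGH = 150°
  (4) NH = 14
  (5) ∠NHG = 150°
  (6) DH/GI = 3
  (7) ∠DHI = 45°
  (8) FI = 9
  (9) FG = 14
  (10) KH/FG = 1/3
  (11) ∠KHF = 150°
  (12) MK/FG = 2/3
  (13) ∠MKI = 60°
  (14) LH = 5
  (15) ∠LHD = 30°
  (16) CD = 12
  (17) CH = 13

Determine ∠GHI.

Step 1: By the law of cosines on triangle HGI: HI² = 8² + 8² − 2·8·8·cos(150°) = 238.85, so HI ≈ 15.45.
Step 2: By the inverse law of cosines on triangle GHI: cos(∠GHI) = (8² + 15.45² − 8²) / (2·8·15.45) = 238.85/247.28 = 0.9659, so ∠GHI = 15°.

Therefore, the measure of angle ∠GHI = 15°.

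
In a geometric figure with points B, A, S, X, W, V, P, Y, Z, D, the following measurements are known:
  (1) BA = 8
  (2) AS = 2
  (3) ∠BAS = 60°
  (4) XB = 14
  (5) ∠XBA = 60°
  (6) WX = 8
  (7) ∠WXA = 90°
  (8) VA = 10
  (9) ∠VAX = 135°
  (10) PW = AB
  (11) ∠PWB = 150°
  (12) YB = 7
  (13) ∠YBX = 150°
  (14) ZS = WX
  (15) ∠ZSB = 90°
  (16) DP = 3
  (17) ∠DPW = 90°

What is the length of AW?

Step 1: By the law of cosines on triangle XBA: XA² = 14² + 8² − 2·14·8·cos(60°) = 148, so XA = 2·√37.
Step 2: By the law of cosines on triangle AXW: AW² = (2·√37)² + 8² − 2·2·√37·8·cos(90°) = 212, so AW = 2·√53.

Therefore, the length of AW = 2·√53.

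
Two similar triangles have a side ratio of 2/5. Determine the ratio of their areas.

Area ratio = (side ratio)^2 = (2/5)^2 = 4:25.

4:25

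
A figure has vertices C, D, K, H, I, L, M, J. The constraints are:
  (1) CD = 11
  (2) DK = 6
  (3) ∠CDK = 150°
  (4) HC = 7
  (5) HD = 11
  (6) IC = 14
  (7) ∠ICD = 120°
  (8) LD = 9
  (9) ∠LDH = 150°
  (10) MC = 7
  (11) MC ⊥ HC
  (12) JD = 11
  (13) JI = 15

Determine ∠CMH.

Step 1: By the law of cosines on triangle MCH: MH² = 7² + 7² − 2·7·7·cos(90°) = 98, so MH = 7·√2.
Step 2: By the inverse law of cosines on triangle CMH: cos(∠CMH) = (7² + (7·√2)² − 7²) / (2·7·7·√2) = 98/138.59 = 0.7071, so ∠CMH = 45°.

Therefore, the measure of angle ∠CMH = 45°.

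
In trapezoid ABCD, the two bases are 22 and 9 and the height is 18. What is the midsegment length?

The midsegment (median) of a trapezoid connects the midpoints of the non-parallel sides.
Its length is the average of the two bases: (22 + 9) / 2 = 31/2.

31/2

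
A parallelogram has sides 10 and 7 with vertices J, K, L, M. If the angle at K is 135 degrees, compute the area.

Area = a * b * sin(theta)
Area = 10 * 7 * sin(135 degrees)
Area = 70 * sqrt(2)/2
Area = 35*sqrt(2)

35*sqrt(2)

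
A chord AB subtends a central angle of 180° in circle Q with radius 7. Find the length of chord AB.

Chord = 2(7) sin(90°) = 14

14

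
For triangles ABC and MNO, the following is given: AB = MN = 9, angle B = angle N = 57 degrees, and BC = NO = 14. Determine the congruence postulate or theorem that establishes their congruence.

The given information provides:
AB = MN = 9, angle B = angle N = 57 degrees, and BC = NO = 14
This matches the SAS congruence theorem.
Two pairs of corresponding sides and the included angle are equal (Side-Angle-Side).

SAS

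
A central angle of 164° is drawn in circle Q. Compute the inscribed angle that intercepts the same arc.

By the inscribed angle theorem, the inscribed angle is half the central angle.
Inscribed angle = 164° / 2 = 82°

82°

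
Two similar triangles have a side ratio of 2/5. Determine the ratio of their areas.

The ratio of areas of similar triangles equals the square of the side ratio.
Side ratio = 2:5
Area ratio = (2/5)^2 = 4/25 = 4:25

4:25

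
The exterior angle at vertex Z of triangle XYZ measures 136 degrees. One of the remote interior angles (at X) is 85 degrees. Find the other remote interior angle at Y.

By the exterior angle theorem: exterior angle = sum of remote interior angles.
136 = 85 + angle Y
angle Y = 136 - 85 = 51 degrees

51 degrees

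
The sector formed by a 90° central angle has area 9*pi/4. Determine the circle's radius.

r² = 360 × 9*pi/4 / (π × 90) = 9, so r = 3.

3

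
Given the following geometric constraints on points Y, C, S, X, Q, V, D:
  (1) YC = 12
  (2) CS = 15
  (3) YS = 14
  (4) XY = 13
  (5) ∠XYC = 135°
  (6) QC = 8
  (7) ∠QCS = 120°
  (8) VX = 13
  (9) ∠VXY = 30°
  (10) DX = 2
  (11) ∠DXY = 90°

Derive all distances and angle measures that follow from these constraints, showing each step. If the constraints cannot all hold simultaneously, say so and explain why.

The constraints are consistent.

Step 1: From YX = 13, XV = 13, and ∠YXV = 30°, by the law of cosines:
  YV² = YX² + XV² - 2·YX·XV·cos(30°) = 169 + 169 - 292.7 = 45.28
  YV ≈ 6.73

Step 2: From YX = 13, XD = 2, and ∠YXD = 90°, by the law of cosines:
  YD² = YX² + XD² - 2·YX·XD·cos(90°) = 169 + 4 - 0 = 173
  YD = √173

Step 3: From CY = 12, YX = 13, and ∠CYX = 135°, by the law of cosines:
  CX² = CY² + YX² - 2·CY·YX·cos(135°) = 144 + 169 + 220.6 = 533.6
  CX ≈ 23.1

Step 4: From SC = 15, CQ = 8, and ∠SCQ = 120°, by the law of cosines:
  SQ² = SC² + CQ² - 2·SC·CQ·cos(120°) = 225 + 64 + 120 = 409
  SQ ≈ 20.22

Step 5: From YC = 12, YS = 14, CS = 15, by the inverse law of cosines:
  cos(∠CYS) = (YC² + YS² - CS²) / (2·YC·YS)
  ∠CYS = 69.99°

Step 6: From CS = 15, CY = 12, SY = 14, by the inverse law of cosines:
  cos(∠SCY) = (CS² + CY² - SY²) / (2·CS·CY)
  ∠SCY = 61.28°

Step 7: From SC = 15, SY = 14, CY = 12, by the inverse law of cosines:
  cos(∠CSY) = (SC² + SY² - CY²) / (2·SC·SY)
  ∠CSY = 48.74°

Step 8: From YD = √173, YX = 13, DX = 2, by the inverse law of cosines:
  cos(∠DYX) = (YD² + YX² - DX²) / (2·YD·YX)
  ∠DYX = 8.75°

Step 9: From YV = 6.73, YX = 13, VX = 13, by the inverse law of cosines:
  cos(∠VYX) = (YV² + YX² - VX²) / (2·YV·YX)
  ∠VYX = 75°

Step 10: From CX = 23.1, CY = 12, XY = 13, by the inverse law of cosines:
  cos(∠XCY) = (CX² + CY² - XY²) / (2·CX·CY)
  ∠XCY = 23.45°

Step 11: From SC = 15, SQ = 20.22, CQ = 8, by the inverse law of cosines:
  cos(∠CSQ) = (SC² + SQ² - CQ²) / (2·SC·SQ)
  ∠CSQ = 20.03°

Step 12: From XC = 23.1, XY = 13, CY = 12, by the inverse law of cosines:
  cos(∠CXY) = (XC² + XY² - CY²) / (2·XC·XY)
  ∠CXY = 21.55°

Step 13: From QC = 8, QS = 20.22, CS = 15, by the inverse law of cosines:
  cos(∠CQS) = (QC² + QS² - CS²) / (2·QC·QS)
  ∠CQS = 39.97°

Step 14: From VX = 13, VY = 6.73, XY = 13, by the inverse law of cosines:
  cos(∠XVY) = (VX² + VY² - XY²) / (2·VX·VY)
  ∠XVY = 75°

Step 15: From DX = 2, DY = √173, XY = 13, by the inverse law of cosines:
  cos(∠XDY) = (DX² + DY² - XY²) / (2·DX·DY)
  ∠XDY = 81.25°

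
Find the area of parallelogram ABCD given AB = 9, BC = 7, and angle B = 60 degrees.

Area = 9 * 7 * sin(60°) = 63 * sqrt(3)/2 = 63*sqrt(3)/2

63*sqrt(3)/2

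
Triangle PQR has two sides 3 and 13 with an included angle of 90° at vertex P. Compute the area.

Area = (1/2)(3)(13) sin(90°) = (1/2)(3)(13)(1) = 39/2

39/2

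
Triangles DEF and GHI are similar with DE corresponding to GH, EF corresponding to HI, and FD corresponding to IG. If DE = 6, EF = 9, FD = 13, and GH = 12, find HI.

k = 12/6 = 2. HI = 2 * 9 = 18.

18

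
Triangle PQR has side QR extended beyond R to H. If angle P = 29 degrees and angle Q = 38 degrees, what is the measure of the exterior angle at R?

The interior angle at R is 180 - 29 - 38 = 113 degrees.
The exterior angle and interior angle at R are supplementary:
Exterior angle = 180 - 113 = 67 degrees.

67 degrees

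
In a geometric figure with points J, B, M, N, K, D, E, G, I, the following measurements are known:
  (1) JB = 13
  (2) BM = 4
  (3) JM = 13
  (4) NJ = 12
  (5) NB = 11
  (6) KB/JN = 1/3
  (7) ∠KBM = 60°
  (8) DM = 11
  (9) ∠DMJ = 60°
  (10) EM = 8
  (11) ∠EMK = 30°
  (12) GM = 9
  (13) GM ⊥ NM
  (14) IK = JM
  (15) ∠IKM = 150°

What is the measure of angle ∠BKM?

From the given relations: KB = 1/3·JN = 1/3·12 = 4.
Step 1: By the law of cosines on triangle KBM: KM² = 4² + 4² − 2·4·4·cos(60°) = 16, so KM = 4.
Step 2: By the inverse law of cosines on triangle BKM: cos(∠BKM) = (4² + 4² − 4²) / (2·4·4) = 16/32 = 0.5, so ∠BKM = 60°.

Therefore, the measure of angle ∠BKM = 60°.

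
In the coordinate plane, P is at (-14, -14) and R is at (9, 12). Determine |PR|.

The horizontal distance is |9 - -14| = 23 and the vertical distance is |12 - -14| = 26.
By the Pythagorean theorem, d = sqrt(23^2 + 26^2) = sqrt(1205).

sqrt(1205)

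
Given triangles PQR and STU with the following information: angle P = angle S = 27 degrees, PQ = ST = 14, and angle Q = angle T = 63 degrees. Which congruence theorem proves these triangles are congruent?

The given information provides:
angle P = angle S = 27 degrees, PQ = ST = 14, and angle Q = angle T = 63 degrees
This matches the ASA congruence theorem.
Two pairs of corresponding angles and the included side are equal (Angle-Side-Angle).

ASA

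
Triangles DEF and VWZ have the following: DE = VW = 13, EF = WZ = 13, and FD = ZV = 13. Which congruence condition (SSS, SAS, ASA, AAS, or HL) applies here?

Consider the given information: DE = VW = 13, EF = WZ = 13, and FD = ZV = 13
This is not ASA or AAS: ASA requires two angles and the side between them. AAS requires two angles and a non-included side.
The correct criterion is SSS. All three pairs of corresponding sides are equal (Side-Side-Side).

SSS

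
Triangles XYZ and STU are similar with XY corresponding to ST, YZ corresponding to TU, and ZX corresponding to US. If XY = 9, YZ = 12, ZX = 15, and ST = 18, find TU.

Similar triangles have proportional sides. Setting up the proportion:
ST / XY = TU / YZ
18 / 9 = TU / 12
TU = 12 * 18 / 9 = 24.

24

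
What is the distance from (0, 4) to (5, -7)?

d = sqrt((5)^2 + (-11)^2) = sqrt(146)

sqrt(146)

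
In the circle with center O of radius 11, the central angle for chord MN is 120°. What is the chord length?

Chord = 2(11) sin(60°) = 11*sqrt(3)

11*sqrt(3)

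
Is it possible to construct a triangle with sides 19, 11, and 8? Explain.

Check the triangle inequality: 11 + 8 = 19 ≤ 19.
Since the sum of two sides does not exceed the third, no triangle can be formed.

No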